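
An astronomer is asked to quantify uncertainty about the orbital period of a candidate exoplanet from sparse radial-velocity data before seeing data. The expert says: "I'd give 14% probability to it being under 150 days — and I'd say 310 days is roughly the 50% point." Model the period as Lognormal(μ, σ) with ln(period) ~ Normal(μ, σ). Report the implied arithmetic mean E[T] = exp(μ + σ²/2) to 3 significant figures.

E[T] ≈ 389 days

If T ~ Lognormal(μ,σ) then ln T ~ Normal(μ,σ), so the p-quantile of ln T is μ + z_p·σ.
ln(150) = 5.011 and ln(310) = 5.737; z_{0.14} = -1.08, z_{0.5} = 0.
σ = (5.737 − 5.011)/(0 − (-1.08)) = 0.672.
μ = 5.011 − (-1.08)·0.672 = 5.737.
E[T] = exp(μ + σ²/2) = exp(5.737 + 0.2258) = 389 days.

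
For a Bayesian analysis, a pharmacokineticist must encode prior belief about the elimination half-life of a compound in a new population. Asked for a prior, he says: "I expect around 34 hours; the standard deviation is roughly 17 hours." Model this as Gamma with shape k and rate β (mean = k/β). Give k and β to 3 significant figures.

For Gamma(k, rate β): mean = k/β, variance = k/β², so CV = 1/√k.
CV = SD/mean = 17/34 = 0.5, hence k = 1/CV² = 4.
Then β = k/mean = 4/34 = 0.118.

k ≈ 4, β ≈ 0.118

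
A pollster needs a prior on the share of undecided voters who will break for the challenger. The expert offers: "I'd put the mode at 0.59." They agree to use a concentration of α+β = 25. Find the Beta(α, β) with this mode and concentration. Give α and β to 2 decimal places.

For α,β > 1 the Beta mode is (α−1)/(α+β−2). With α+β = 25, the mode is (α−1)/23.
Set (α−1)/23 = 0.59 → α = 1 + 0.59·23 = 14.57.
β = 25 − α = 10.43.

α = 14.57, β = 10.43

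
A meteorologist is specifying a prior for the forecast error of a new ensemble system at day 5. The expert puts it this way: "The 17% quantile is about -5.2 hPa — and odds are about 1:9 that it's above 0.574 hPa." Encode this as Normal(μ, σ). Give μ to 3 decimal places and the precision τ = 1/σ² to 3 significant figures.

The p-quantile of Normal(μ,σ) is μ + z_p·σ, with z_{0.17} = -0.9542 and z_{0.9} = 1.282.
Eliminate σ: μ = (z₂·x₁ − z₁·x₂)/(z₂ − z₁) = (1.282·-5.2 − (-0.9542)·0.574)/2.236 = -2.736.
Then σ = (x₂ − x₁)/(z₂ − z₁) = (0.574 − -5.2)/2.236 = 2.583.
Precision τ = 1/σ² = 1/2.583² = 0.15.

μ = -2.736, τ = 0.15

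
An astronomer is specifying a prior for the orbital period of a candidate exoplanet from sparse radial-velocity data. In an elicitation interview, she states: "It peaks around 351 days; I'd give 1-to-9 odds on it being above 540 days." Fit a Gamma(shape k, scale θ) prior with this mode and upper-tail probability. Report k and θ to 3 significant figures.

Gamma(k,θ) with k>1 has mode (k−1)θ, so θ = 351/(k−1).
Need P(X < 540) = 0.9 with θ tied to k this way. Start at k = 2, θ = 351: P(X<540) ≈ 0.455.
Too low — raise k to concentrate. Iterating converges to k ≈ 11.1.
Then θ = 351/(11.1−1) ≈ 34.9.

k ≈ 11.1, θ ≈ 34.9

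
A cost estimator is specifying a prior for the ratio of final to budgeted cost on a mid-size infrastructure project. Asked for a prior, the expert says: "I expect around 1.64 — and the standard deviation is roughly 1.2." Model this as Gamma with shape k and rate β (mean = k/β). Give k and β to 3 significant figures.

k ≈ 1.87, β ≈ 1.14

For Gamma(k, rate β): mean = k/β, variance = k/β², so CV = 1/√k.
CV = SD/mean = 1.2/1.64 = 0.7317, hence k = 1/CV² = 1.87.
Then β = k/mean = 1.87/1.64 = 1.14.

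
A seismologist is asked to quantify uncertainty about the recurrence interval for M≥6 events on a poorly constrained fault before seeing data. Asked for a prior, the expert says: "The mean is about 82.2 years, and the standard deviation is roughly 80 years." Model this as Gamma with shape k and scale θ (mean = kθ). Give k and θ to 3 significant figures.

k ≈ 1.06, θ ≈ 77.9

For Gamma(k, scale θ): mean = kθ, variance = kθ², so CV = 1/√k.
CV = SD/mean = 80/82.2 = 0.9732, hence k = 1/CV² = 1.06.
Then θ = mean/k = 82.2/1.06 = 77.9.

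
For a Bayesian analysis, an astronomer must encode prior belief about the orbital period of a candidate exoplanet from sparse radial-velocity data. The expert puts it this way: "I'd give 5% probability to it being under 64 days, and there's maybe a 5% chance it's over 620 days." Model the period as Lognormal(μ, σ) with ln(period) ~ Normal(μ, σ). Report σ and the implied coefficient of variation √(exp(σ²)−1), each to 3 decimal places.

σ ≈ 0.690, CV ≈ 0.781

If T ~ Lognormal(μ,σ) then ln T ~ Normal(μ,σ), so the p-quantile of ln T is μ + z_p·σ.
ln(64) = 4.159 and ln(620) = 6.43; z_{0.05} = -1.645, z_{0.95} = 1.645.
σ = (6.43 − 4.159)/(1.645 − (-1.645)) = 0.690.
μ = 4.159 − (-1.645)·0.690 = 5.294.
CV = √(exp(σ²)−1) = √(exp(0.4765)−1) = 0.781.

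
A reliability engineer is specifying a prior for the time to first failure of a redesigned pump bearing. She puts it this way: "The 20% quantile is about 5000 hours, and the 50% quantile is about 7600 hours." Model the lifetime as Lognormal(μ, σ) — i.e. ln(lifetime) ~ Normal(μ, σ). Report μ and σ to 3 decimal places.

μ ≈ 8.936, σ ≈ 0.498

If T ~ Lognormal(μ,σ) then ln T ~ Normal(μ,σ), so the p-quantile of ln T is μ + z_p·σ.
ln(5000) = 8.517 and ln(7600) = 8.936; z_{0.2} = -0.8416, z_{0.5} = 0.
σ = (8.936 − 8.517)/(0 − (-0.8416)) = 0.498.
μ = 8.517 − (-0.8416)·0.498 = 8.936.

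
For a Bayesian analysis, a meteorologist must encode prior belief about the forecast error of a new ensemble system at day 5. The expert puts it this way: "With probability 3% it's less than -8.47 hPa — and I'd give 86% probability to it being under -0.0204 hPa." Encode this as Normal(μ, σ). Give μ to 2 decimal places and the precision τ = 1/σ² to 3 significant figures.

For Normal(μ,σ), the p-quantile is μ + z_p·σ. Here z_{0.03} = -1.881, z_{0.86} = 1.08.
So -8.47 = μ − 1.881σ and -0.0204 = μ + 1.08σ.
Subtracting: σ = (-0.0204 − -8.47)/(1.08 − (-1.881)) = 2.85.
Then μ = -8.47 − (-1.881)·2.85 = -3.10.
Precision τ = 1/σ² = 1/2.854² = 0.123.

μ = -3.10, τ = 0.123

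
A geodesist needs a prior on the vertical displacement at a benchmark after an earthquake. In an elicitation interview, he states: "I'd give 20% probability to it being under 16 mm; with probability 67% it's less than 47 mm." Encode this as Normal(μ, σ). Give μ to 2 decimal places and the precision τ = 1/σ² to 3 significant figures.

μ = 36.36, τ = 0.00171

For Normal(μ,σ), the p-quantile is μ + z_p·σ. Here z_{0.2} = -0.8416, z_{0.67} = 0.4399.
So 16 = μ − 0.8416σ and 47 = μ + 0.4399σ.
Subtracting: σ = (47 − 16)/(0.4399 − (-0.8416)) = 24.19.
Then μ = 16 − (-0.8416)·24.19 = 36.36.
Precision τ = 1/σ² = 1/24.19² = 0.00171.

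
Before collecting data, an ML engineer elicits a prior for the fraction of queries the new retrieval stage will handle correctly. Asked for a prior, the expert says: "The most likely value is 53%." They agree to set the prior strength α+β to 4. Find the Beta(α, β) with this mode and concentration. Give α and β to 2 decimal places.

α = 2.06, β = 1.94

For α,β > 1 the Beta mode is (α−1)/(α+β−2). With α+β = 4, the mode is (α−1)/2.
Set (α−1)/2 = 0.53 → α = 1 + 0.53·2 = 2.06.
β = 4 − α = 1.94.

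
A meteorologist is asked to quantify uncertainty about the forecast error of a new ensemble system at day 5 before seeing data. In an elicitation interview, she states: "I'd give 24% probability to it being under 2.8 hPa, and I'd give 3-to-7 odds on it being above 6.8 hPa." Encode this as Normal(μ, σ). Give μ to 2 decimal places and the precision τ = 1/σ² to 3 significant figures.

For Normal(μ,σ), the p-quantile is μ + z_p·σ. Here z_{0.24} = -0.7063, z_{0.7} = 0.5244.
So 2.8 = μ − 0.7063σ and 6.8 = μ + 0.5244σ.
Subtracting: σ = (6.8 − 2.8)/(0.5244 − (-0.7063)) = 3.25.
Then μ = 2.8 − (-0.7063)·3.25 = 5.10.
Precision τ = 1/σ² = 1/3.25² = 0.0947.

μ = 5.10, τ = 0.0947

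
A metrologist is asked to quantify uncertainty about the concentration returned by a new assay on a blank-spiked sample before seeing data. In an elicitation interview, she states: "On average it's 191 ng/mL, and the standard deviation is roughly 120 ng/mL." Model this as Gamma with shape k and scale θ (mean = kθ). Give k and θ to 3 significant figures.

For Gamma(k, scale θ): mean = kθ, variance = kθ², so CV = 1/√k.
CV = SD/mean = 120/191 = 0.6283, hence k = 1/CV² = 2.53.
Then θ = mean/k = 191/2.53 = 75.4.

k ≈ 2.53, θ ≈ 75.4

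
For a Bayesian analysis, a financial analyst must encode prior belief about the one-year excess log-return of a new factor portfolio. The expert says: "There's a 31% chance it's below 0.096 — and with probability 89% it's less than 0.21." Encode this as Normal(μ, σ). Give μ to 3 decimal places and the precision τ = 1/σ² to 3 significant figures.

μ = 0.129, τ = 228

The p-quantile of Normal(μ,σ) is μ + z_p·σ, with z_{0.31} = -0.4959 and z_{0.89} = 1.227.
Eliminate σ: μ = (z₂·x₁ − z₁·x₂)/(z₂ − z₁) = (1.227·0.096 − (-0.4959)·0.21)/1.722 = 0.129.
Then σ = (x₂ − x₁)/(z₂ − z₁) = (0.21 − 0.096)/1.722 = 0.066.
Precision τ = 1/σ² = 1/0.06619² = 228.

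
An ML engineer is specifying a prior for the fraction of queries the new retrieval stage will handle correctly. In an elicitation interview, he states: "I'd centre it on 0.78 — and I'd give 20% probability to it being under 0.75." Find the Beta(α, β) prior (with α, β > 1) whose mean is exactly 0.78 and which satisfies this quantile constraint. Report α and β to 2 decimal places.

With mean 0.78 fixed, write α = 0.78s, β = 0.22s where s = α+β.
Need P(θ < 0.75) = 0.2 under Beta(0.78s, 0.22s). Normal approximation: (q−m)/√(m(1−m)/s) ≈ z_{0.2} = -0.842, so s ≈ 0.78·0.22·(-0.842)²/(0.75−0.78)² = 135.1.
At s = 135.1: P(θ<0.75) ≈ 0.197. Adjusting to match 0.2 gives s ≈ 130.93.
So α = 0.78·130.93 ≈ 102.12, β = 0.22·130.93 ≈ 28.80.

α ≈ 102.12, β ≈ 28.80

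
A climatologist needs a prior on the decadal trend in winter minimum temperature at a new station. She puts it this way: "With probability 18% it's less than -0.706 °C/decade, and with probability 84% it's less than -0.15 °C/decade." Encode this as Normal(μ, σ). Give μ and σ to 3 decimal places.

μ = -0.440, σ = 0.291

The p-quantile of Normal(μ,σ) is μ + z_p·σ, with z_{0.18} = -0.9154 and z_{0.84} = 0.9945.
Eliminate σ: μ = (z₂·x₁ − z₁·x₂)/(z₂ − z₁) = (0.9945·-0.706 − (-0.9154)·-0.15)/1.91 = -0.440.
Then σ = (x₂ − x₁)/(z₂ − z₁) = (-0.15 − -0.706)/1.91 = 0.291.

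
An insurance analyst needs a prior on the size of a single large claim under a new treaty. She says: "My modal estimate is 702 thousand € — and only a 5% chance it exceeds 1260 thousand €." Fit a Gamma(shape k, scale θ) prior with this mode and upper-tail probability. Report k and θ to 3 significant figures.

Gamma(k,θ) with k>1 has mode (k−1)θ, so θ = 702/(k−1).
Need P(X < 1260) = 0.95 with θ tied to k this way. Start at k = 2, θ = 702: P(X<1260) ≈ 0.536.
Too low — raise k to concentrate. Iterating converges to k ≈ 9.15.
Then θ = 702/(9.15−1) ≈ 86.2.

k ≈ 9.15, θ ≈ 86.2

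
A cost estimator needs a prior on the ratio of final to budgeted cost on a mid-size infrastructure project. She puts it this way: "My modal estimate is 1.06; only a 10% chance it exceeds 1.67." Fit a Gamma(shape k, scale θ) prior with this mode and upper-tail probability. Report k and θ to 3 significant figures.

Gamma(k,θ) with k>1 has mode (k−1)θ, so θ = 1.06/(k−1).
Need P(X < 1.67) = 0.9 with θ tied to k this way. Start at k = 2, θ = 1.06: P(X<1.67) ≈ 0.467.
Too low — raise k to concentrate. Iterating converges to k ≈ 10.1.
Then θ = 1.06/(10.1−1) ≈ 0.117.

k ≈ 10.1, θ ≈ 0.117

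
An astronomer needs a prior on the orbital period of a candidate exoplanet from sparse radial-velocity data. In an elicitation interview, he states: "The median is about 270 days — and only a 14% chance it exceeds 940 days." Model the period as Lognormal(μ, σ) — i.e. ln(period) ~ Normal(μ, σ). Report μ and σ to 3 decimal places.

μ ≈ 5.598, σ ≈ 1.155

If T ~ Lognormal(μ,σ) then ln T ~ Normal(μ,σ), so the p-quantile of ln T is μ + z_p·σ.
ln(270) = 5.598 and ln(940) = 6.846; z_{0.5} = 0, z_{0.86} = 1.08.
σ = (6.846 − 5.598)/(1.08 − (0)) = 1.155.
μ = 5.598 − (0)·1.155 = 5.598.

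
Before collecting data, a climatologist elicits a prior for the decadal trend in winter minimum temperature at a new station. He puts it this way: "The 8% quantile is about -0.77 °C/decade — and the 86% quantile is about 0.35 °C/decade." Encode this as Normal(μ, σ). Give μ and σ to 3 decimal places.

For Normal(μ,σ), the p-quantile is μ + z_p·σ. Here z_{0.08} = -1.405, z_{0.86} = 1.08.
So -0.77 = μ − 1.405σ and 0.35 = μ + 1.08σ.
Subtracting: σ = (0.35 − -0.77)/(1.08 − (-1.405)) = 0.451.
Then μ = -0.77 − (-1.405)·0.451 = -0.137.

μ = -0.137, σ = 0.451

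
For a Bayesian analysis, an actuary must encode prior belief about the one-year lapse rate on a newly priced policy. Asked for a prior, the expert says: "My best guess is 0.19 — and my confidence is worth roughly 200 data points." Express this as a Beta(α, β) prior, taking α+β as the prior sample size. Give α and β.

α = 38, β = 162

Under the effective-sample-size interpretation, Beta(α, β) has prior mean α/(α+β) and prior sample size α+β.
So α+β = 200 and α/(α+β) = 0.19, giving α = 0.19·200 = 38 and β = 200 − 38 = 162.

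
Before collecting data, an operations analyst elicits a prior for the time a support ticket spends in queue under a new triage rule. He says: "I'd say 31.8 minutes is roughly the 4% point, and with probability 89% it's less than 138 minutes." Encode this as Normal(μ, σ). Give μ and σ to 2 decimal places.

μ = 94.25, σ = 35.67

The p-quantile of Normal(μ,σ) is μ + z_p·σ, with z_{0.04} = -1.751 and z_{0.89} = 1.227.
Eliminate σ: μ = (z₂·x₁ − z₁·x₂)/(z₂ − z₁) = (1.227·31.8 − (-1.751)·138)/2.977 = 94.25.
Then σ = (x₂ − x₁)/(z₂ − z₁) = (138 − 31.8)/2.977 = 35.67.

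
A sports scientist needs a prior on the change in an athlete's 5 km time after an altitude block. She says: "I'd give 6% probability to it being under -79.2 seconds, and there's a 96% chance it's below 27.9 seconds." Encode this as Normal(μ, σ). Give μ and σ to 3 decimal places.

μ = -28.824, σ = 32.401

For Normal(μ,σ), the p-quantile is μ + z_p·σ. Here z_{0.06} = -1.555, z_{0.96} = 1.751.
So -79.2 = μ − 1.555σ and 27.9 = μ + 1.751σ.
Subtracting: σ = (27.9 − -79.2)/(1.751 − (-1.555)) = 32.401.
Then μ = -79.2 − (-1.555)·32.401 = -28.824.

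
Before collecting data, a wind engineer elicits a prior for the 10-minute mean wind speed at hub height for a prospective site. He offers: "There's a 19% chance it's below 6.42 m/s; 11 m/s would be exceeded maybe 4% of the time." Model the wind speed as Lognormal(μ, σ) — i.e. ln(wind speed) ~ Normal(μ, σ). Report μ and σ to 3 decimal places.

μ ≈ 2.039, σ ≈ 0.205

If T ~ Lognormal(μ,σ) then ln T ~ Normal(μ,σ), so the p-quantile of ln T is μ + z_p·σ.
ln(6.42) = 1.859 and ln(11) = 2.398; z_{0.19} = -0.8779, z_{0.96} = 1.751.
σ = (2.398 − 1.859)/(1.751 − (-0.8779)) = 0.205.
μ = 1.859 − (-0.8779)·0.205 = 2.039.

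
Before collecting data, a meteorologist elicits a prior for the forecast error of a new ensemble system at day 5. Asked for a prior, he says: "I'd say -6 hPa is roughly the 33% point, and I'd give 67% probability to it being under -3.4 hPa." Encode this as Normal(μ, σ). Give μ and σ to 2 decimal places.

μ = -4.70, σ = 2.96

The p-quantile of Normal(μ,σ) is μ + z_p·σ, with z_{0.33} = -0.4399 and z_{0.67} = 0.4399.
Eliminate σ: μ = (z₂·x₁ − z₁·x₂)/(z₂ − z₁) = (0.4399·-6 − (-0.4399)·-3.4)/0.8798 = -4.70.
Then σ = (x₂ − x₁)/(z₂ − z₁) = (-3.4 − -6)/0.8798 = 2.96.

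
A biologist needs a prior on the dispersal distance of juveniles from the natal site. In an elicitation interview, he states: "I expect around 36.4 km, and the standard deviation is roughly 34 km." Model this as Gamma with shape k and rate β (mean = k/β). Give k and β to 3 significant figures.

k ≈ 1.15, β ≈ 0.0315

For Gamma(k, rate β): mean = k/β, variance = k/β², so CV = 1/√k.
CV = SD/mean = 34/36.4 = 0.9341, hence k = 1/CV² = 1.15.
Then β = k/mean = 1.15/36.4 = 0.0315.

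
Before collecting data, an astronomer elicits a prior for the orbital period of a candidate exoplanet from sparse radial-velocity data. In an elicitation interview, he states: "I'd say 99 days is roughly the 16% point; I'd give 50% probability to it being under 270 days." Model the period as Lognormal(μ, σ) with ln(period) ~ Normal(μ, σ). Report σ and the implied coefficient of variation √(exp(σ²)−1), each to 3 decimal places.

If T ~ Lognormal(μ,σ) then ln T ~ Normal(μ,σ), so the p-quantile of ln T is μ + z_p·σ.
ln(99) = 4.595 and ln(270) = 5.598; z_{0.16} = -0.9945, z_{0.5} = 0.
σ = (5.598 − 4.595)/(0 − (-0.9945)) = 1.009.
μ = 4.595 − (-0.9945)·1.009 = 5.598.
CV = √(exp(σ²)−1) = √(exp(1.0179)−1) = 1.329.

σ ≈ 1.009, CV ≈ 1.329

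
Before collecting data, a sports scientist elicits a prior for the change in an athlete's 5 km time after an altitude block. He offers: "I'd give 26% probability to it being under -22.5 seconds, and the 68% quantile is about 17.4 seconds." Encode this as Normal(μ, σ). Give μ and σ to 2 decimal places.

μ = 0.60, σ = 35.91

For Normal(μ,σ), the p-quantile is μ + z_p·σ. Here z_{0.26} = -0.6433, z_{0.68} = 0.4677.
So -22.5 = μ − 0.6433σ and 17.4 = μ + 0.4677σ.
Subtracting: σ = (17.4 − -22.5)/(0.4677 − (-0.6433)) = 35.91.
Then μ = -22.5 − (-0.6433)·35.91 = 0.60.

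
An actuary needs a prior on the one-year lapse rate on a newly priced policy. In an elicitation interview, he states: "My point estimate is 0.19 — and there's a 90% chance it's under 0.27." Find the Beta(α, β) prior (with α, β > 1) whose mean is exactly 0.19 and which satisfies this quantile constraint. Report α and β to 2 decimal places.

With mean 0.19 fixed, write α = 0.19s, β = 0.81s where s = α+β.
Need P(θ < 0.27) = 0.9 under Beta(0.19s, 0.81s). Normal approximation: (q−m)/√(m(1−m)/s) ≈ z_{0.9} = 1.28, so s ≈ 0.19·0.81·(1.28)²/(0.27−0.19)² = 39.5.
At s = 39.5: P(θ<0.27) ≈ 0.894. Adjusting to match 0.9 gives s ≈ 41.84.
So α = 0.19·41.84 ≈ 7.95, β = 0.81·41.84 ≈ 33.89.

α ≈ 7.95, β ≈ 33.89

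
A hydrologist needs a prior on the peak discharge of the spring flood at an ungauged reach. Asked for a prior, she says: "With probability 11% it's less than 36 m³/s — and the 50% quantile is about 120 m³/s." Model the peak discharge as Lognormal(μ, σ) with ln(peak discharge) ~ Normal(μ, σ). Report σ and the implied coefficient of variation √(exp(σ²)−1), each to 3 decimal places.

If T ~ Lognormal(μ,σ) then ln T ~ Normal(μ,σ), so the p-quantile of ln T is μ + z_p·σ.
ln(36) = 3.584 and ln(120) = 4.787; z_{0.11} = -1.227, z_{0.5} = 0.
σ = (4.787 − 3.584)/(0 − (-1.227)) = 0.982.
μ = 3.584 − (-1.227)·0.982 = 4.787.
CV = √(exp(σ²)−1) = √(exp(0.9636)−1) = 1.273.

σ ≈ 0.982, CV ≈ 1.273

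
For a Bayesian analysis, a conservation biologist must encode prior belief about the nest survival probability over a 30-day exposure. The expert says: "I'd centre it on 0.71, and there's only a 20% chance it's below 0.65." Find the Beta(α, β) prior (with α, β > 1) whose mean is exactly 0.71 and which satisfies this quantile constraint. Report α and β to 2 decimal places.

With mean 0.71 fixed, write α = 0.71s, β = 0.29s where s = α+β.
Need P(θ < 0.65) = 0.2 under Beta(0.71s, 0.29s). Normal approximation: (q−m)/√(m(1−m)/s) ≈ z_{0.2} = -0.842, so s ≈ 0.71·0.29·(-0.842)²/(0.65−0.71)² = 40.5.
At s = 40.5: P(θ<0.65) ≈ 0.196. Adjusting to match 0.2 gives s ≈ 39.02.
So α = 0.71·39.02 ≈ 27.70, β = 0.29·39.02 ≈ 11.32.

α ≈ 27.70, β ≈ 11.32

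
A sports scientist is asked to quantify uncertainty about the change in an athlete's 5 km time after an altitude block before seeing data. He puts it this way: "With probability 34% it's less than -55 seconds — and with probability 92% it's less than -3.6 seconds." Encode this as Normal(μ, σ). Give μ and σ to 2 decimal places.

For Normal(μ,σ), the p-quantile is μ + z_p·σ. Here z_{0.34} = -0.4125, z_{0.92} = 1.405.
So -55 = μ − 0.4125σ and -3.6 = μ + 1.405σ.
Subtracting: σ = (-3.6 − -55)/(1.405 − (-0.4125)) = 28.28.
Then μ = -55 − (-0.4125)·28.28 = -43.34.

μ = -43.34, σ = 28.28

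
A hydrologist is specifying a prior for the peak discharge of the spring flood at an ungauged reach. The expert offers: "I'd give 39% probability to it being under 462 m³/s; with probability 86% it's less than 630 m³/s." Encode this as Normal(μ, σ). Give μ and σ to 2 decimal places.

The p-quantile of Normal(μ,σ) is μ + z_p·σ, with z_{0.39} = -0.2793 and z_{0.86} = 1.08.
Eliminate σ: μ = (z₂·x₁ − z₁·x₂)/(z₂ − z₁) = (1.08·462 − (-0.2793)·630)/1.36 = 496.51.
Then σ = (x₂ − x₁)/(z₂ − z₁) = (630 − 462)/1.36 = 123.56.

μ = 496.51, σ = 123.56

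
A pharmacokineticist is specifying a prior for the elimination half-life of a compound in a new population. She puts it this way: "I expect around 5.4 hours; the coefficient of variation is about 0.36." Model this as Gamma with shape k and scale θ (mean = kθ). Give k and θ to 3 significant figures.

For Gamma(k, scale θ): mean = kθ, variance = kθ², so CV = 1/√k.
CV = 0.36, hence k = 1/CV² = 7.72.
Then θ = mean/k = 5.4/7.72 = 0.7.

k ≈ 7.72, θ ≈ 0.7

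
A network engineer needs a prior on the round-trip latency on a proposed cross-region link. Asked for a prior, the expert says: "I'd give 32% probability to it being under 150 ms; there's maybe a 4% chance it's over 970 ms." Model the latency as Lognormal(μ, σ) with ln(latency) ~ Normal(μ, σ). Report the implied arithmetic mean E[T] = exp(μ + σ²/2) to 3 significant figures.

E[T] ≈ 317 ms

If T ~ Lognormal(μ,σ) then ln T ~ Normal(μ,σ), so the p-quantile of ln T is μ + z_p·σ.
ln(150) = 5.011 and ln(970) = 6.877; z_{0.32} = -0.4677, z_{0.96} = 1.751.
σ = (6.877 − 5.011)/(1.751 − (-0.4677)) = 0.841.
μ = 5.011 − (-0.4677)·0.841 = 5.404.
E[T] = exp(μ + σ²/2) = exp(5.404 + 0.3540) = 317 ms.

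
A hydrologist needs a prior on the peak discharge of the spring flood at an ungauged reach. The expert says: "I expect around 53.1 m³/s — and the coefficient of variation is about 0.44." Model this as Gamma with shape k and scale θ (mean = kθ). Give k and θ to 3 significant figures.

k ≈ 5.17, θ ≈ 10.3

For Gamma(k, scale θ): mean = kθ, variance = kθ², so CV = 1/√k.
CV = 0.44, hence k = 1/CV² = 5.17.
Then θ = mean/k = 53.1/5.17 = 10.3.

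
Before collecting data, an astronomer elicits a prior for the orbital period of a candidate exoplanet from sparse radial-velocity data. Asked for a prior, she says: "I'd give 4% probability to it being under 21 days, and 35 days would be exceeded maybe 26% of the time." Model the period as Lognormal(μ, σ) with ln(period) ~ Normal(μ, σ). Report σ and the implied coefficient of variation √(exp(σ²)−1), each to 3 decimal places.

σ ≈ 0.213, CV ≈ 0.216

If T ~ Lognormal(μ,σ) then ln T ~ Normal(μ,σ), so the p-quantile of ln T is μ + z_p·σ.
ln(21) = 3.045 and ln(35) = 3.555; z_{0.04} = -1.751, z_{0.74} = 0.6433.
σ = (3.555 − 3.045)/(0.6433 − (-1.751)) = 0.213.
μ = 3.045 − (-1.751)·0.213 = 3.418.
CV = √(exp(σ²)−1) = √(exp(0.0455)−1) = 0.216.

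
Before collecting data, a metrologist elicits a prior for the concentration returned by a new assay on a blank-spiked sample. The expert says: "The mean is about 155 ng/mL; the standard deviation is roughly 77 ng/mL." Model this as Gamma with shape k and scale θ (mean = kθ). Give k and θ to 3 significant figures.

k ≈ 4.05, θ ≈ 38.3

For Gamma(k, scale θ): mean = kθ, variance = kθ², so CV = 1/√k.
CV = SD/mean = 77/155 = 0.4968, hence k = 1/CV² = 4.05.
Then θ = mean/k = 155/4.05 = 38.3.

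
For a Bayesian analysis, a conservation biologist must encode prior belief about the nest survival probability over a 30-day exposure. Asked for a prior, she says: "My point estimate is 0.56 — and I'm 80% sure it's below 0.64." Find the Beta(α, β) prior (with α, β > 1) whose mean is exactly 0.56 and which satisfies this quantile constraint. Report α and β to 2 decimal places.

α ≈ 15.49, β ≈ 12.17

With mean 0.56 fixed, write α = 0.56s, β = 0.44s where s = α+β.
Need P(θ < 0.64) = 0.8 under Beta(0.56s, 0.44s). Normal approximation: (q−m)/√(m(1−m)/s) ≈ z_{0.8} = 0.842, so s ≈ 0.56·0.44·(0.842)²/(0.64−0.56)² = 27.3.
At s = 27.3: P(θ<0.64) ≈ 0.798. Adjusting to match 0.8 gives s ≈ 27.66.
So α = 0.56·27.66 ≈ 15.49, β = 0.44·27.66 ≈ 12.17.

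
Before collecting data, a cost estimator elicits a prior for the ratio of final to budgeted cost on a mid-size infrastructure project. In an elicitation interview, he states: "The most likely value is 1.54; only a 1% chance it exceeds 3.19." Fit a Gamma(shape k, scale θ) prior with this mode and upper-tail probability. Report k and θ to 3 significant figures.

Gamma(k,θ) with k>1 has mode (k−1)θ, so θ = 1.54/(k−1).
Need P(X < 3.19) = 0.99 with θ tied to k this way. Start at k = 2, θ = 1.54: P(X<3.19) ≈ 0.613.
Too low — raise k to concentrate. Iterating converges to k ≈ 10.2.
Then θ = 1.54/(10.2−1) ≈ 0.167.

k ≈ 10.2, θ ≈ 0.167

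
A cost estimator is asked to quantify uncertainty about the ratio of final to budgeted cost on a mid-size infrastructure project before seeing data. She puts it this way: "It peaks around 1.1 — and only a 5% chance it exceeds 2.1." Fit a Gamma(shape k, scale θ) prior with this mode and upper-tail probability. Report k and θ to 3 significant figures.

Gamma(k,θ) with k>1 has mode (k−1)θ, so θ = 1.1/(k−1).
Need P(X < 2.1) = 0.95 with θ tied to k this way. Start at k = 2, θ = 1.1: P(X<2.1) ≈ 0.569.
Too low — raise k to concentrate. Iterating converges to k ≈ 7.65.
Then θ = 1.1/(7.65−1) ≈ 0.165.

k ≈ 7.65, θ ≈ 0.165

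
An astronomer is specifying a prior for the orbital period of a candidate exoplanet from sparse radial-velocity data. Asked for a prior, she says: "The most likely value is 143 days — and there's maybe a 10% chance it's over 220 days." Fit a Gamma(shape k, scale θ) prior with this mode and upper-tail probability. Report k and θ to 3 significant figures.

k ≈ 11.1, θ ≈ 14.2

Gamma(k,θ) with k>1 has mode (k−1)θ, so θ = 143/(k−1).
Need P(X < 220) = 0.9 with θ tied to k this way. Start at k = 2, θ = 143: P(X<220) ≈ 0.455.
Too low — raise k to concentrate. Iterating converges to k ≈ 11.1.
Then θ = 143/(11.1−1) ≈ 14.2.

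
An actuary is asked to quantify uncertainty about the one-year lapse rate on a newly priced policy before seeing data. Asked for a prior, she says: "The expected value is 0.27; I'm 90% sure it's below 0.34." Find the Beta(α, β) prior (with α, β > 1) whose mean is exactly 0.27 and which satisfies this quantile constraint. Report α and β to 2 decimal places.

α ≈ 18.44, β ≈ 49.85

With mean 0.27 fixed, write α = 0.27s, β = 0.73s where s = α+β.
Need P(θ < 0.34) = 0.9 under Beta(0.27s, 0.73s). Normal approximation: (q−m)/√(m(1−m)/s) ≈ z_{0.9} = 1.28, so s ≈ 0.27·0.73·(1.28)²/(0.34−0.27)² = 66.1.
At s = 66.1: P(θ<0.34) ≈ 0.896. Adjusting to match 0.9 gives s ≈ 68.28.
So α = 0.27·68.28 ≈ 18.44, β = 0.73·68.28 ≈ 49.85.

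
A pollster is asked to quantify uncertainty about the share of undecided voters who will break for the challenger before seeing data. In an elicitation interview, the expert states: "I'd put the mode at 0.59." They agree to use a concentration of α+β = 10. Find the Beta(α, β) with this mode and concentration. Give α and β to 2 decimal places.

For α,β > 1 the Beta mode is (α−1)/(α+β−2). With α+β = 10, the mode is (α−1)/8.
Set (α−1)/8 = 0.59 → α = 1 + 0.59·8 = 5.72.
β = 10 − α = 4.28.

α = 5.72, β = 4.28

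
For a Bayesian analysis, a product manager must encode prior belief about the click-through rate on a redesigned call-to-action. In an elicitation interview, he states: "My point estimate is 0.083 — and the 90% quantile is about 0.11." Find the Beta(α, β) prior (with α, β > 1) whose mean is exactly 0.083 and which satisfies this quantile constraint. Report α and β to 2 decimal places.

α ≈ 15.08, β ≈ 166.60

With mean 0.083 fixed, write α = 0.083s, β = 0.917s where s = α+β.
Need P(θ < 0.11) = 0.9 under Beta(0.083s, 0.917s). Normal approximation: (q−m)/√(m(1−m)/s) ≈ z_{0.9} = 1.28, so s ≈ 0.083·0.917·(1.28)²/(0.11−0.083)² = 171.5.
At s = 171.5: P(θ<0.11) ≈ 0.894. Adjusting to match 0.9 gives s ≈ 181.68.
So α = 0.083·181.68 ≈ 15.08, β = 0.917·181.68 ≈ 166.60.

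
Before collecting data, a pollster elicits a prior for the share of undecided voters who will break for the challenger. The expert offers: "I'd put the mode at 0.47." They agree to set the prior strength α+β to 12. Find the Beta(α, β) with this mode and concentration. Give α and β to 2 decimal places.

α = 5.70, β = 6.30

For α,β > 1 the Beta mode is (α−1)/(α+β−2). With α+β = 12, the mode is (α−1)/10.
Set (α−1)/10 = 0.47 → α = 1 + 0.47·10 = 5.70.
β = 12 − α = 6.30.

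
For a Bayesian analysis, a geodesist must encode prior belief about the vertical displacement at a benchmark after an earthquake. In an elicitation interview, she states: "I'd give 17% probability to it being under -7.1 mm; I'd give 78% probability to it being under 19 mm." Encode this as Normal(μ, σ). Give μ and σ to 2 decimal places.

μ = 7.33, σ = 15.12

For Normal(μ,σ), the p-quantile is μ + z_p·σ. Here z_{0.17} = -0.9542, z_{0.78} = 0.7722.
So -7.1 = μ − 0.9542σ and 19 = μ + 0.7722σ.
Subtracting: σ = (19 − -7.1)/(0.7722 − (-0.9542)) = 15.12.
Then μ = -7.1 − (-0.9542)·15.12 = 7.33.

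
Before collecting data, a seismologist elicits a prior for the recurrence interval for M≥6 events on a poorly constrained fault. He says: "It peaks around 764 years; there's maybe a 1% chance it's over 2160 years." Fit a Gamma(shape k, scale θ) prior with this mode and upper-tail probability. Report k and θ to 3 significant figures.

k ≈ 5.23, θ ≈ 181

Gamma(k,θ) with k>1 has mode (k−1)θ, so θ = 764/(k−1).
Need P(X < 2160) = 0.99 with θ tied to k this way. Start at k = 2, θ = 764: P(X<2160) ≈ 0.774.
Too low — raise k to concentrate. Iterating converges to k ≈ 5.23.
Then θ = 764/(5.23−1) ≈ 181.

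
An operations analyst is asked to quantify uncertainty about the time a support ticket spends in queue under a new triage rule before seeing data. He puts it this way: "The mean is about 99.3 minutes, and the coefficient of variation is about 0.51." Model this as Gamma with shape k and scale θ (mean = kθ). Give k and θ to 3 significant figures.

k ≈ 3.84, θ ≈ 25.8

For Gamma(k, scale θ): mean = kθ, variance = kθ², so CV = 1/√k.
CV = 0.51, hence k = 1/CV² = 3.84.
Then θ = mean/k = 99.3/3.84 = 25.8.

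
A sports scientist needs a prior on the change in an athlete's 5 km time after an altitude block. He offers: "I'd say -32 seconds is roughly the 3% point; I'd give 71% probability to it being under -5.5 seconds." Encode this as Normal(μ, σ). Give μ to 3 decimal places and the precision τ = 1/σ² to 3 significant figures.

μ = -11.524, τ = 0.00844

For Normal(μ,σ), the p-quantile is μ + z_p·σ. Here z_{0.03} = -1.881, z_{0.71} = 0.5534.
So -32 = μ − 1.881σ and -5.5 = μ + 0.5534σ.
Subtracting: σ = (-5.5 − -32)/(0.5534 − (-1.881)) = 10.887.
Then μ = -32 − (-1.881)·10.887 = -11.524.
Precision τ = 1/σ² = 1/10.89² = 0.00844.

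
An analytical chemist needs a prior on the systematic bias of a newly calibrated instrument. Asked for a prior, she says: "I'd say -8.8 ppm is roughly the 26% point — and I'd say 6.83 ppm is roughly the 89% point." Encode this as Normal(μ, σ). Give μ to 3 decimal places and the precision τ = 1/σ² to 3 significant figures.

The p-quantile of Normal(μ,σ) is μ + z_p·σ, with z_{0.26} = -0.6433 and z_{0.89} = 1.227.
Eliminate σ: μ = (z₂·x₁ − z₁·x₂)/(z₂ − z₁) = (1.227·-8.8 − (-0.6433)·6.83)/1.87 = -3.422.
Then σ = (x₂ − x₁)/(z₂ − z₁) = (6.83 − -8.8)/1.87 = 8.359.
Precision τ = 1/σ² = 1/8.359² = 0.0143.

μ = -3.422, τ = 0.0143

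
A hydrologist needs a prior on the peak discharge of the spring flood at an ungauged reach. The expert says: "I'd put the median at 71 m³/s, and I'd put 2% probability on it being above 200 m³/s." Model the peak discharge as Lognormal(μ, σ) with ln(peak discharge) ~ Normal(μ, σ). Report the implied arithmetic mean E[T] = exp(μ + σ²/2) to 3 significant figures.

If T ~ Lognormal(μ,σ) then ln T ~ Normal(μ,σ), so the p-quantile of ln T is μ + z_p·σ.
ln(71) = 4.263 and ln(200) = 5.298; z_{0.5} = 0, z_{0.98} = 2.054.
σ = (5.298 − 4.263)/(2.054 − (0)) = 0.504.
μ = 4.263 − (0)·0.504 = 4.263.
E[T] = exp(μ + σ²/2) = exp(4.263 + 0.1271) = 80.6 m³/s.

E[T] ≈ 80.6 m³/s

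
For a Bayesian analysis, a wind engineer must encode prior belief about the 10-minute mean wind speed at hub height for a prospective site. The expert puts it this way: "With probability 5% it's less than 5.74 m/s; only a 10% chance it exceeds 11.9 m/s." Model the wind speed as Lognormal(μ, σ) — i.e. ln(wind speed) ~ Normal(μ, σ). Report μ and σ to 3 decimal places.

If T ~ Lognormal(μ,σ) then ln T ~ Normal(μ,σ), so the p-quantile of ln T is μ + z_p·σ.
ln(5.74) = 1.747 and ln(11.9) = 2.477; z_{0.05} = -1.645, z_{0.9} = 1.282.
σ = (2.477 − 1.747)/(1.282 − (-1.645)) = 0.249.
μ = 1.747 − (-1.645)·0.249 = 2.157.

μ ≈ 2.157, σ ≈ 0.249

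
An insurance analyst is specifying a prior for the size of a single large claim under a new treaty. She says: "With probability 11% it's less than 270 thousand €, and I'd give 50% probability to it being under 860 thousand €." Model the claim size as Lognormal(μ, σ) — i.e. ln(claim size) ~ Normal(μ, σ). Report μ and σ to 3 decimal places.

If T ~ Lognormal(μ,σ) then ln T ~ Normal(μ,σ), so the p-quantile of ln T is μ + z_p·σ.
ln(270) = 5.598 and ln(860) = 6.757; z_{0.11} = -1.227, z_{0.5} = 0.
σ = (6.757 − 5.598)/(0 − (-1.227)) = 0.945.
μ = 5.598 − (-1.227)·0.945 = 6.757.

μ ≈ 6.757, σ ≈ 0.945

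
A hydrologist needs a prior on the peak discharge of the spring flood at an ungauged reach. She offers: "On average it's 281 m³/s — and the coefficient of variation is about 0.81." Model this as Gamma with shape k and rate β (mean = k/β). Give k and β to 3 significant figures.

For Gamma(k, rate β): mean = k/β, variance = k/β², so CV = 1/√k.
CV = 0.81, hence k = 1/CV² = 1.52.
Then β = k/mean = 1.52/281 = 0.00542.

k ≈ 1.52, β ≈ 0.00542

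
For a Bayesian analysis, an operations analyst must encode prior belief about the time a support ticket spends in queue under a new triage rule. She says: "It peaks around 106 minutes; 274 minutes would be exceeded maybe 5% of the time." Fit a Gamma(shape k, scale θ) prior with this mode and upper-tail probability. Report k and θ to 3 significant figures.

Gamma(k,θ) with k>1 has mode (k−1)θ, so θ = 106/(k−1).
Need P(X < 274) = 0.95 with θ tied to k this way. Start at k = 2, θ = 106: P(X<274) ≈ 0.730.
Too low — raise k to concentrate. Iterating converges to k ≈ 4.
Then θ = 106/(4−1) ≈ 35.3.

k ≈ 4, θ ≈ 35.3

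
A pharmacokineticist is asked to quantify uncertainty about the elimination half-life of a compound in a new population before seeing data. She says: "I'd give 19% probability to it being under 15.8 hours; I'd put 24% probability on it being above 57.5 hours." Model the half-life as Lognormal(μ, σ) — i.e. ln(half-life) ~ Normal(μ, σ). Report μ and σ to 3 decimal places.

If T ~ Lognormal(μ,σ) then ln T ~ Normal(μ,σ), so the p-quantile of ln T is μ + z_p·σ.
ln(15.8) = 2.76 and ln(57.5) = 4.052; z_{0.19} = -0.8779, z_{0.76} = 0.7063.
σ = (4.052 − 2.76)/(0.7063 − (-0.8779)) = 0.815.
μ = 2.76 − (-0.8779)·0.815 = 3.476.

μ ≈ 3.476, σ ≈ 0.815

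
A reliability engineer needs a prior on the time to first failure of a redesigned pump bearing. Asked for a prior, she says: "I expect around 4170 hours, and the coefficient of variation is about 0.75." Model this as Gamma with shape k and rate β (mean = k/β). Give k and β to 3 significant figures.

k ≈ 1.78, β ≈ 0.000426

For Gamma(k, rate β): mean = k/β, variance = k/β², so CV = 1/√k.
CV = 0.75, hence k = 1/CV² = 1.78.
Then β = k/mean = 1.78/4170 = 0.000426.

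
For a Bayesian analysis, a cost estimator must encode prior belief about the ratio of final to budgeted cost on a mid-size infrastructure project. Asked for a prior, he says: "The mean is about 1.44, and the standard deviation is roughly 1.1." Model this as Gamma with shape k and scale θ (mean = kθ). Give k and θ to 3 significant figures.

For Gamma(k, scale θ): mean = kθ, variance = kθ², so CV = 1/√k.
CV = SD/mean = 1.1/1.44 = 0.7639, hence k = 1/CV² = 1.71.
Then θ = mean/k = 1.44/1.71 = 0.84.

k ≈ 1.71, θ ≈ 0.84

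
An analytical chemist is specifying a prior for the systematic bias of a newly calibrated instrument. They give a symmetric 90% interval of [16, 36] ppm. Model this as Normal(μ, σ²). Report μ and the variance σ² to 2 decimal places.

μ = 26.00, σ² = 36.96

A symmetric 90% interval runs μ ± z·σ with z = 1.645.
Half-width = 10, so σ = 10/1.645 = 6.080 and σ² = 36.96.
μ is the interval midpoint, 26.00.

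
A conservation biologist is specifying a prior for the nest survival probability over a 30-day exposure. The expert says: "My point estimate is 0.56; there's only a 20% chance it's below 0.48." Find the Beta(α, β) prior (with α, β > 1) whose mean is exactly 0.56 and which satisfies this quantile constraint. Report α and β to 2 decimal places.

α ≈ 15.18, β ≈ 11.93

With mean 0.56 fixed, write α = 0.56s, β = 0.44s where s = α+β.
Need P(θ < 0.48) = 0.2 under Beta(0.56s, 0.44s). Normal approximation: (q−m)/√(m(1−m)/s) ≈ z_{0.2} = -0.842, so s ≈ 0.56·0.44·(-0.842)²/(0.48−0.56)² = 27.3.
At s = 27.3: P(θ<0.48) ≈ 0.199. Adjusting to match 0.2 gives s ≈ 27.11.
So α = 0.56·27.11 ≈ 15.18, β = 0.44·27.11 ≈ 11.93.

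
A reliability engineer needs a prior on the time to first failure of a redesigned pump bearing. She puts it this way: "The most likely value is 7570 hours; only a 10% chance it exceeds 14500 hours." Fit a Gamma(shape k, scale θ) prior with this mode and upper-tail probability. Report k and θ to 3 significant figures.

Gamma(k,θ) with k>1 has mode (k−1)θ, so θ = 7570/(k−1).
Need P(X < 14500) = 0.9 with θ tied to k this way. Start at k = 2, θ = 7570: P(X<14500) ≈ 0.571.
Too low — raise k to concentrate. Iterating converges to k ≈ 5.53.
Then θ = 7570/(5.53−1) ≈ 1670.

k ≈ 5.53, θ ≈ 1670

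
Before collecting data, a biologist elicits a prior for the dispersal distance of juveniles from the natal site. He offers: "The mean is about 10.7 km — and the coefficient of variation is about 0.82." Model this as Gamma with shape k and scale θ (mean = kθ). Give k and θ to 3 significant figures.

k ≈ 1.49, θ ≈ 7.19

For Gamma(k, scale θ): mean = kθ, variance = kθ², so CV = 1/√k.
CV = 0.82, hence k = 1/CV² = 1.49.
Then θ = mean/k = 10.7/1.49 = 7.19.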